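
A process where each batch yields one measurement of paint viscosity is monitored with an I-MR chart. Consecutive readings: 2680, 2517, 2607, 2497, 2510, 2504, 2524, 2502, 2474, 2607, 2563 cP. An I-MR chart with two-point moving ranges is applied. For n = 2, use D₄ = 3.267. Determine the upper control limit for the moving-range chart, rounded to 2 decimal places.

Moving ranges: 163, 90, 110, 13, 6, 20, 22, 28, 133, 44; M̄R̄ = 629.0000 / 10 = 62.9000
UCL_MR = D₄·M̄R̄ = 3.267 × 62.9000 = 205.4943

205.49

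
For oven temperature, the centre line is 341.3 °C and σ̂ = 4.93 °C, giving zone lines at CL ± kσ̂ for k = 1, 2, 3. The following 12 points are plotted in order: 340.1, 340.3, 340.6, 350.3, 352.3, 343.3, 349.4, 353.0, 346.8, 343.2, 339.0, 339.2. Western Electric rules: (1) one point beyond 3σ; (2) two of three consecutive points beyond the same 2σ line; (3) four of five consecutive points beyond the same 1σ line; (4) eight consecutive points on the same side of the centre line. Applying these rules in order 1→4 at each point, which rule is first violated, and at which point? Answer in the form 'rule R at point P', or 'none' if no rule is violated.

Zone of each point (C = within 1σ̂, B = 1σ̂–2σ̂, A = 2σ̂–3σ̂, * = beyond 3σ̂; sign = side of CL): 1:-C, 2:-C, 3:-C, 4:+B, 5:+A, 6:+C, 7:+B, 8:+A, 9:+B, 10:+C, 11:-C, 12:-C
Rule 3 (four of five consecutive points beyond the same 1σ limit) is satisfied at point 8.

rule 3 at point 8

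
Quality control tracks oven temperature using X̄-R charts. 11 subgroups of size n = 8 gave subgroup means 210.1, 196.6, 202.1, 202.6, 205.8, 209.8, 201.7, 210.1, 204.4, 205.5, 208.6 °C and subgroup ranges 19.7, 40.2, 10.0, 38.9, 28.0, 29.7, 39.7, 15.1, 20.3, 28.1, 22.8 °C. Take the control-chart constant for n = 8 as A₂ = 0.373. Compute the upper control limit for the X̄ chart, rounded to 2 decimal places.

X̄̄ = (210.1 + 196.6 + 202.1 + 202.6 + 205.8 + 209.8 + 201.7 + 210.1 + 204.4 + 205.5 + 208.6) / 11 = 2257.3000 / 11 = 205.2091
R̄ = (19.7 + 40.2 + 10.0 + 38.9 + 28.0 + 29.7 + 39.7 + 15.1 + 20.3 + 28.1 + 22.8) / 11 = 292.5000 / 11 = 26.5909
UCL = X̄̄ + A₂·R̄ = 205.2091 + 0.373 × 26.5909 = 215.1275

215.13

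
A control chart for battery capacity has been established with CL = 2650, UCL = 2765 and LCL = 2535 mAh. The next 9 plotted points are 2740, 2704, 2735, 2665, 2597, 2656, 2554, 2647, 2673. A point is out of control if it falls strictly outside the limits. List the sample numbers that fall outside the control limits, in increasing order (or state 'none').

All 9 points lie within [2535, 2765].

none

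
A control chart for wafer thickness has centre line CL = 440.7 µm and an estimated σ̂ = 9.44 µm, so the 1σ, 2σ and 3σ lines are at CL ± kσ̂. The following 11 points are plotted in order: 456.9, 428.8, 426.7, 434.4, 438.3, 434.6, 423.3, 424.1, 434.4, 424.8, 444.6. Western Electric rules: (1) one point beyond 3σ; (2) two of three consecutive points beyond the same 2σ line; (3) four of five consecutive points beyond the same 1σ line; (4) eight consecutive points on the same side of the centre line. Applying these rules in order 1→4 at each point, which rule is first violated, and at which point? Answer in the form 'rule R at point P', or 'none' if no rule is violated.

rule 4 at point 9

Zone of each point (C = within 1σ̂, B = 1σ̂–2σ̂, A = 2σ̂–3σ̂, * = beyond 3σ̂; sign = side of CL): 1:+B, 2:-B, 3:-B, 4:-C, 5:-C, 6:-C, 7:-B, 8:-B, 9:-C, 10:-B, 11:+C
Rule 4 (eight consecutive points on the same side of the centre line) is satisfied at point 9.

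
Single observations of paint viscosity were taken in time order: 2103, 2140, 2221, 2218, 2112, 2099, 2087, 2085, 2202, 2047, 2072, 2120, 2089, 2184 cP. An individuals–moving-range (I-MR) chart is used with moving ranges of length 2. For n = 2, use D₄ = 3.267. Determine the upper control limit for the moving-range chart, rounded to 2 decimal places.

Moving ranges: 37, 81, 3, 106, 13, 12, 2, 117, 155, 25, 48, 31, 95; M̄R̄ = 725.0000 / 13 = 55.7692
UCL_MR = D₄·M̄R̄ = 3.267 × 55.7692 = 182.1981

182.20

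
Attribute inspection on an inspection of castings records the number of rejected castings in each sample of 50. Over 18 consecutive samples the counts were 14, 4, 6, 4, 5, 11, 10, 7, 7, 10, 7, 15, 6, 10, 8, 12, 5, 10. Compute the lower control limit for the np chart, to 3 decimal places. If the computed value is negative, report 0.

0.462

p̄ = Σdᵢ / (k·n) = 151 / (18 × 50) = 0.16778
LCL = np̄ − 3·√(np̄(1−p̄)) = 8.3889 − 3 × 2.6422 = 0.4622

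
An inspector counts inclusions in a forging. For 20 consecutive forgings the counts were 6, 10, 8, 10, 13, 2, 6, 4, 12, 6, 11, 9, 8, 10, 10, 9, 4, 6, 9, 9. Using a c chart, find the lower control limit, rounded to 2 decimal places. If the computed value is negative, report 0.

c̄ = (6 + 10 + 8 + 10 + 13 + 2 + 6 + 4 + 12 + 6 + 11 + 9 + 8 + 10 + 10 + 9 + 4 + 6 + 9 + 9) / 20 = 162 / 20 = 8.1000
LCL = c̄ − 3√c̄ = 8.1000 − 3 × 2.8460 = -0.4381 → 0 (cannot be negative)

0.00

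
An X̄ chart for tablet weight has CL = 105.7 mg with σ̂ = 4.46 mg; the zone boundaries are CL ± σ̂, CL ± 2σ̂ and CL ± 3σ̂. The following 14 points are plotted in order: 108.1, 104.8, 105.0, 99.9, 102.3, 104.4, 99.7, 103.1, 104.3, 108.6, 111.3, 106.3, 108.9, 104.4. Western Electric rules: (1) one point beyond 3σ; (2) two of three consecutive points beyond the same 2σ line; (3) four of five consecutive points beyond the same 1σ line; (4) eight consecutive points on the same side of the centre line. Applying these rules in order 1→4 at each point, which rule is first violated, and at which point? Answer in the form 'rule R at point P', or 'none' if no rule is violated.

rule 4 at point 9

Zone of each point (C = within 1σ̂, B = 1σ̂–2σ̂, A = 2σ̂–3σ̂, * = beyond 3σ̂; sign = side of CL): 1:+C, 2:-C, 3:-C, 4:-B, 5:-C, 6:-C, 7:-B, 8:-C, 9:-C, 10:+C, 11:+B, 12:+C, 13:+C, 14:-C
Rule 4 (eight consecutive points on the same side of the centre line) is satisfied at point 9.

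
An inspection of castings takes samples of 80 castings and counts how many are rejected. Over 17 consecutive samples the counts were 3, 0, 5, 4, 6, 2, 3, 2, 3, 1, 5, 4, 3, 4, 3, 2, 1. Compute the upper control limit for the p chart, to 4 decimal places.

0.1012

p̄ = Σdᵢ / (k·n) = 51 / (17 × 80) = 0.03750
UCL = p̄ + 3·√(p̄(1−p̄)/n) = 0.03750 + 3 × √(0.03750×0.96250/80) = 0.03750 + 3 × 0.02124 = 0.10122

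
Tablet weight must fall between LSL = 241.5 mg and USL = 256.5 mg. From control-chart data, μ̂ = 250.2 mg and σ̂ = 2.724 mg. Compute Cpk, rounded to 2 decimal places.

Cpu = (USL − μ̂) / (3σ̂) = (256.5 − 250.2) / (3 × 2.724) = 0.7709; Cpl = (μ̂ − LSL) / (3σ̂) = (250.2 − 241.5) / (3 × 2.724) = 1.0646; Cpk = min(Cpu, Cpl) = 0.7709

0.77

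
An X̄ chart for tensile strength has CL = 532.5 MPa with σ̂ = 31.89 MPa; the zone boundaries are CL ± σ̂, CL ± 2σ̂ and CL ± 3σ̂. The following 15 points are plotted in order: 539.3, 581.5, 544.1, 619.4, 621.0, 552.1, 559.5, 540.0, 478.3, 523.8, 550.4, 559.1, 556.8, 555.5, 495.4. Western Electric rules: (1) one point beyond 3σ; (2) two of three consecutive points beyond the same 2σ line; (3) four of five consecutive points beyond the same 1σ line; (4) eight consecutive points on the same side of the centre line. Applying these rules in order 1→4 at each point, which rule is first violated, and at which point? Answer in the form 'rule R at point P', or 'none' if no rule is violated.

Zone of each point (C = within 1σ̂, B = 1σ̂–2σ̂, A = 2σ̂–3σ̂, * = beyond 3σ̂; sign = side of CL): 1:+C, 2:+B, 3:+C, 4:+A, 5:+A, 6:+C, 7:+C, 8:+C, 9:-B, 10:-C, 11:+C, 12:+C, 13:+C, 14:+C, 15:-B
Rule 2 (two of three consecutive points beyond the same 2σ limit) is satisfied at point 5.

rule 2 at point 5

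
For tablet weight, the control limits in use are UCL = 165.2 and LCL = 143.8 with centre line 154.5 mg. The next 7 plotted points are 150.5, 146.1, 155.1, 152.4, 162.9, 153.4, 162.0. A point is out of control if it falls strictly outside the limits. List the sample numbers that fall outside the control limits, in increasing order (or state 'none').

All 7 points lie within [143.8, 165.2].

none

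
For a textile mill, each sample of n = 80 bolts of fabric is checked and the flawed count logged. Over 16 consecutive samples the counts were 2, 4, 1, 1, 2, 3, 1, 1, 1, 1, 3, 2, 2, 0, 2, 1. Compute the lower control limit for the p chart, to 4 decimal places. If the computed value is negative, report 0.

0.0000

p̄ = Σdᵢ / (k·n) = 27 / (16 × 80) = 0.02109
LCL = p̄ − 3·√(p̄(1−p̄)/n) = 0.02109 − 3 × 0.01607 = -0.02710 → 0 (negative, so LCL = 0)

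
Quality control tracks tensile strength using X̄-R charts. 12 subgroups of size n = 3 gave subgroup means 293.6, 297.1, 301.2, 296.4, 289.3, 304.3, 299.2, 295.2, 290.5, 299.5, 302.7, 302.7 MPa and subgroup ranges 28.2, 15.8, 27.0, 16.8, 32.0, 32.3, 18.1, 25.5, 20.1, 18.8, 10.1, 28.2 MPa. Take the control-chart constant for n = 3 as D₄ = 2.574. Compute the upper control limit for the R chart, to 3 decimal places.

58.537

R̄ = (28.2 + 15.8 + 27.0 + 16.8 + 32.0 + 32.3 + 18.1 + 25.5 + 20.1 + 18.8 + 10.1 + 28.2) / 12 = 272.9000 / 12 = 22.7417
UCL_R = D₄·R̄ = 2.574 × 22.7417 = 58.5370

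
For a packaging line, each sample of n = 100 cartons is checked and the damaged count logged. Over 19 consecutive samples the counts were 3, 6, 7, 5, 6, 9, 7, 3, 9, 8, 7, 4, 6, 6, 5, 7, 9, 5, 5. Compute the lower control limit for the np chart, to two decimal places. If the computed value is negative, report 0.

p̄ = Σdᵢ / (k·n) = 117 / (19 × 100) = 0.06158
LCL = np̄ − 3·√(np̄(1−p̄)) = 6.1579 − 3 × 2.4039 = -1.0538 → 0 (negative, so LCL = 0)

0.00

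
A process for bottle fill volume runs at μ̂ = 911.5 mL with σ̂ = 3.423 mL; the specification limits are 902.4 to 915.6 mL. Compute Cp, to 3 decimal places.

0.643

Cp = (USL − LSL) / (6σ̂) = (915.6 − 902.4) / (6 × 3.423) = 13.2000 / 20.5380 = 0.6427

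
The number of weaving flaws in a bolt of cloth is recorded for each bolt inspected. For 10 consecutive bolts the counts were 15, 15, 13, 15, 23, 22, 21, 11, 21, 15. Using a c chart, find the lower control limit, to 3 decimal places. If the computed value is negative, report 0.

4.694

c̄ = (15 + 15 + 13 + 15 + 23 + 22 + 21 + 11 + 21 + 15) / 10 = 171 / 10 = 17.1000
LCL = c̄ − 3√c̄ = 17.1000 − 3 × 4.1352 = 4.6944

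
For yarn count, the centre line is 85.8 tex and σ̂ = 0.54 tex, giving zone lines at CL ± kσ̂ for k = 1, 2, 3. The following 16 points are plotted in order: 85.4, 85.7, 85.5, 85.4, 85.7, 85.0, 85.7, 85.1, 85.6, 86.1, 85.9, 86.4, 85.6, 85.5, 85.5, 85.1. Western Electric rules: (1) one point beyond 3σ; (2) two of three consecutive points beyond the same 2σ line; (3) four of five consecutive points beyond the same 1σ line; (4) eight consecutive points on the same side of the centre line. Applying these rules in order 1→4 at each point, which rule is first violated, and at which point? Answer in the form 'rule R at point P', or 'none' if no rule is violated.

rule 4 at point 8

Zone of each point (C = within 1σ̂, B = 1σ̂–2σ̂, A = 2σ̂–3σ̂, * = beyond 3σ̂; sign = side of CL): 1:-C, 2:-C, 3:-C, 4:-C, 5:-C, 6:-B, 7:-C, 8:-B, 9:-C, 10:+C, 11:+C, 12:+B, 13:-C, 14:-C, 15:-C, 16:-B
Rule 4 (eight consecutive points on the same side of the centre line) is satisfied at point 8.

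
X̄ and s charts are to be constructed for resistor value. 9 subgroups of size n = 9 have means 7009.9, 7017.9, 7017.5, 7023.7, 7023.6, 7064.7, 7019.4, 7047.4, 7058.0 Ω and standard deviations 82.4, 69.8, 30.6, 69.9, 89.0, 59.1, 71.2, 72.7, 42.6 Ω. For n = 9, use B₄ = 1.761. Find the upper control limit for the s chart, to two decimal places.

114.92

s̄ = (82.4 + 69.8 + 30.6 + 69.9 + 89.0 + 59.1 + 71.2 + 72.7 + 42.6) / 9 = 65.2556
UCL_s = B₄·s̄ = 1.761 × 65.2556 = 114.9150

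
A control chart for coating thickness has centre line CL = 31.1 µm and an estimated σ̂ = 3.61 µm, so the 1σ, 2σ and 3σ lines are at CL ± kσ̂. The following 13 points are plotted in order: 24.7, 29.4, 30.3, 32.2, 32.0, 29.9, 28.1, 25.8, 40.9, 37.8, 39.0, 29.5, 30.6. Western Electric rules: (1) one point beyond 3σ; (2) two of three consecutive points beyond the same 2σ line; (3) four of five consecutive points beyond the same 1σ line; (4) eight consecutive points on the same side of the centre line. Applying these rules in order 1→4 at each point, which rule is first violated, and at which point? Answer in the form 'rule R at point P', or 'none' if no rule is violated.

rule 2 at point 11

Zone of each point (C = within 1σ̂, B = 1σ̂–2σ̂, A = 2σ̂–3σ̂, * = beyond 3σ̂; sign = side of CL): 1:-B, 2:-C, 3:-C, 4:+C, 5:+C, 6:-C, 7:-C, 8:-B, 9:+A, 10:+B, 11:+A, 12:-C, 13:-C
Rule 2 (two of three consecutive points beyond the same 2σ limit) is satisfied at point 11.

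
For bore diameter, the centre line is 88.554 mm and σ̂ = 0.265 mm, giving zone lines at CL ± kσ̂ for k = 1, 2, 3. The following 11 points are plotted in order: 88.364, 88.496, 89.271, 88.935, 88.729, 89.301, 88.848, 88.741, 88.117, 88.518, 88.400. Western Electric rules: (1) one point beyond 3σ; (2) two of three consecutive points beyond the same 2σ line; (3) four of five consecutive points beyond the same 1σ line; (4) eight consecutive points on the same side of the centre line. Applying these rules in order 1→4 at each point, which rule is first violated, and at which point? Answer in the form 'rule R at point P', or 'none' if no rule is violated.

Zone of each point (C = within 1σ̂, B = 1σ̂–2σ̂, A = 2σ̂–3σ̂, * = beyond 3σ̂; sign = side of CL): 1:-C, 2:-C, 3:+A, 4:+B, 5:+C, 6:+A, 7:+B, 8:+C, 9:-B, 10:-C, 11:-C
Rule 3 (four of five consecutive points beyond the same 1σ limit) is satisfied at point 7.

rule 3 at point 7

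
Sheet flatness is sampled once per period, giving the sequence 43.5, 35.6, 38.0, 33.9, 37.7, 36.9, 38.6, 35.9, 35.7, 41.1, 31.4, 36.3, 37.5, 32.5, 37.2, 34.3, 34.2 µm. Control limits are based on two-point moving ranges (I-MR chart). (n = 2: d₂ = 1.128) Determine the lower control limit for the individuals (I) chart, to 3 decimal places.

X̄ = (43.5 + 35.6 + 38.0 + 33.9 + 37.7 + 36.9 + 38.6 + 35.9 + 35.7 + 41.1 + 31.4 + 36.3 + 37.5 + 32.5 + 37.2 + 34.3 + 34.2) / 17 = 36.4882
Moving ranges: 7.9, 2.4, 4.1, 3.8, 0.8, 1.7, 2.7, 0.2, 5.4, 9.7, 4.9, 1.2, 5.0, 4.7, 2.9, 0.1; M̄R̄ = 57.5000 / 16 = 3.5938
LCL = X̄ − 3·M̄R̄/d₂ = 36.4882 − 3 × 3.5938 / 1.128 = 26.9304

26.930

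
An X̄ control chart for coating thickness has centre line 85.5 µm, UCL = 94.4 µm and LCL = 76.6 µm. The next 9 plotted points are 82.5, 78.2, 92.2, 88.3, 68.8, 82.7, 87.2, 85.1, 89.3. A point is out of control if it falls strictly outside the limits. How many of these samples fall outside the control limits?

Compare each point to [76.6, 94.4]: sample 5 = 68.8 < LCL.

1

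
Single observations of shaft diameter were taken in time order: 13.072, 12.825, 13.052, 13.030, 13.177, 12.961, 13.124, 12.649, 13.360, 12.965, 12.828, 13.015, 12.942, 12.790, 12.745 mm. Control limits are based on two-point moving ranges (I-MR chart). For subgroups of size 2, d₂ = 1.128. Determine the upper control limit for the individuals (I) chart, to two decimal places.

13.58

X̄ = (13.072 + 12.825 + 13.052 + 13.030 + 13.177 + 12.961 + 13.124 + 12.649 + 13.360 + 12.965 + 12.828 + 13.015 + 12.942 + 12.790 + 12.745) / 15 = 12.9690
Moving ranges: 0.247, 0.227, 0.022, 0.147, 0.216, 0.163, 0.475, 0.711, 0.395, 0.137, 0.187, 0.073, 0.152, 0.045; M̄R̄ = 3.1970 / 14 = 0.2284
UCL = X̄ + 3·M̄R̄/d₂ = 12.9690 + 3 × 0.2284 / 1.128 = 13.5763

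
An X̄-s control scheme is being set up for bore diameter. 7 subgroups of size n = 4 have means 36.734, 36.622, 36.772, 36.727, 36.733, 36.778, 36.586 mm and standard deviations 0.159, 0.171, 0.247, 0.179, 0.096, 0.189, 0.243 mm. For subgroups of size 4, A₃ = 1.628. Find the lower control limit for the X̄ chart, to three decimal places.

36.409

X̄̄ = (36.734 + 36.622 + 36.772 + 36.727 + 36.733 + 36.778 + 36.586) / 7 = 36.7074
s̄ = (0.159 + 0.171 + 0.247 + 0.179 + 0.096 + 0.189 + 0.243) / 7 = 0.1834
LCL = X̄̄ − A₃·s̄ = 36.7074 − 1.628 × 0.1834 = 36.4088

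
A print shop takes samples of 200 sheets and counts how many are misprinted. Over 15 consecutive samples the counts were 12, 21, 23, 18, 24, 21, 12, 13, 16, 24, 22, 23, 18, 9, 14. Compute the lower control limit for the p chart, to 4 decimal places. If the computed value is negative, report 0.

0.0293

p̄ = Σdᵢ / (k·n) = 270 / (15 × 200) = 0.09000
LCL = p̄ − 3·√(p̄(1−p̄)/n) = 0.09000 − 3 × 0.02024 = 0.02929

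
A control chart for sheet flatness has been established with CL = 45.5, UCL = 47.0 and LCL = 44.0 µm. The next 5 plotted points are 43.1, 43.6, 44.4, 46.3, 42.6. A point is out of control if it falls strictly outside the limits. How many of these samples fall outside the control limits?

3

Compare each point to [44.0, 47.0]: sample 1 = 43.1 < LCL; sample 2 = 43.6 < LCL; sample 5 = 42.6 < LCL.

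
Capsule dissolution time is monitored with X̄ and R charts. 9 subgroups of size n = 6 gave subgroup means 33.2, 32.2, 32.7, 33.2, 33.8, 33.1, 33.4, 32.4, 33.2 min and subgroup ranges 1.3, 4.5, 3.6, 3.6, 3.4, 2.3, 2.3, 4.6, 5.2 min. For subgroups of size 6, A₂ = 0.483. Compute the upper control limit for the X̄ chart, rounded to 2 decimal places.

34.68

X̄̄ = (33.2 + 32.2 + 32.7 + 33.2 + 33.8 + 33.1 + 33.4 + 32.4 + 33.2) / 9 = 297.2000 / 9 = 33.0222
R̄ = (1.3 + 4.5 + 3.6 + 3.6 + 3.4 + 2.3 + 2.3 + 4.6 + 5.2) / 9 = 30.8000 / 9 = 3.4222
UCL = X̄̄ + A₂·R̄ = 33.0222 + 0.483 × 3.4222 = 34.6752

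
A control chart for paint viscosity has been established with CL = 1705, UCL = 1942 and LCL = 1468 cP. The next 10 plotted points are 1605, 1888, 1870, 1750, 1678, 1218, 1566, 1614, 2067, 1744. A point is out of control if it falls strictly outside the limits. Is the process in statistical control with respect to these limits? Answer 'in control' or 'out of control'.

Compare each point to [1468, 1942]: sample 6 = 1218 < LCL; sample 9 = 2067 > UCL.

out of control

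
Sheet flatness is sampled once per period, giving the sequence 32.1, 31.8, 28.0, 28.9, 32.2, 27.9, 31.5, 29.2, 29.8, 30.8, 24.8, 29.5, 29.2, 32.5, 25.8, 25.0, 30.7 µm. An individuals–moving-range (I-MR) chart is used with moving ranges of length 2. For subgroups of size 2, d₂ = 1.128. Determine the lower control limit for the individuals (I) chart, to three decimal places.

21.482

X̄ = (32.1 + 31.8 + 28.0 + 28.9 + 32.2 + 27.9 + 31.5 + 29.2 + 29.8 + 30.8 + 24.8 + 29.5 + 29.2 + 32.5 + 25.8 + 25.0 + 30.7) / 17 = 29.3941
Moving ranges: 0.3, 3.8, 0.9, 3.3, 4.3, 3.6, 2.3, 0.6, 1.0, 6.0, 4.7, 0.3, 3.3, 6.7, 0.8, 5.7; M̄R̄ = 47.6000 / 16 = 2.9750
LCL = X̄ − 3·M̄R̄/d₂ = 29.3941 − 3 × 2.9750 / 1.128 = 21.4819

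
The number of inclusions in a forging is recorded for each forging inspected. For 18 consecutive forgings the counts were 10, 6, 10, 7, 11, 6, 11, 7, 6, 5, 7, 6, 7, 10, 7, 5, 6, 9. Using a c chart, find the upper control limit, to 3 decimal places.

c̄ = (10 + 6 + 10 + 7 + 11 + 6 + 11 + 7 + 6 + 5 + 7 + 6 + 7 + 10 + 7 + 5 + 6 + 9) / 18 = 136 / 18 = 7.5556
UCL = c̄ + 3√c̄ = 7.5556 + 3 × √7.5556 = 7.5556 + 3 × 2.7487 = 15.8018

15.802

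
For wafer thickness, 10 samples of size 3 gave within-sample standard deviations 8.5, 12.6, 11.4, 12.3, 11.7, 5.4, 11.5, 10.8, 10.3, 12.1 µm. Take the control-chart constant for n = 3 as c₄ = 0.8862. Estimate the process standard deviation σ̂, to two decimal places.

12.03

s̄ = (8.5 + 12.6 + 11.4 + 12.3 + 11.7 + 5.4 + 11.5 + 10.8 + 10.3 + 12.1) / 10 = 10.6600
σ̂ = s̄ / c₄ = 10.6600 / 0.8862 = 12.0289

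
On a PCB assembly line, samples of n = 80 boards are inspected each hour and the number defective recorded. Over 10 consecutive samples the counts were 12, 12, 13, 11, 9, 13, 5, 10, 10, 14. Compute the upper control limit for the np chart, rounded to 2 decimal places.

p̄ = Σdᵢ / (k·n) = 109 / (10 × 80) = 0.13625
UCL = np̄ + 3·√(np̄(1−p̄)) = 10.9000 + 3 × √(10.9000×0.86375) = 10.9000 + 3 × 3.0684 = 20.1051

20.11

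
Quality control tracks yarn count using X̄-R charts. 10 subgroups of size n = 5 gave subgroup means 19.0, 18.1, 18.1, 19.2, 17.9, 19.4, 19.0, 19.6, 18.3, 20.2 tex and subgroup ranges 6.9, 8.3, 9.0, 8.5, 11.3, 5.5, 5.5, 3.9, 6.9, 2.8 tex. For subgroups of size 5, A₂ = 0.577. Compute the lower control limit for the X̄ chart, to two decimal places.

X̄̄ = (19.0 + 18.1 + 18.1 + 19.2 + 17.9 + 19.4 + 19.0 + 19.6 + 18.3 + 20.2) / 10 = 188.8000 / 10 = 18.8800
R̄ = (6.9 + 8.3 + 9.0 + 8.5 + 11.3 + 5.5 + 5.5 + 3.9 + 6.9 + 2.8) / 10 = 68.6000 / 10 = 6.8600
LCL = X̄̄ − A₂·R̄ = 18.8800 − 0.577 × 6.8600 = 14.9218

14.92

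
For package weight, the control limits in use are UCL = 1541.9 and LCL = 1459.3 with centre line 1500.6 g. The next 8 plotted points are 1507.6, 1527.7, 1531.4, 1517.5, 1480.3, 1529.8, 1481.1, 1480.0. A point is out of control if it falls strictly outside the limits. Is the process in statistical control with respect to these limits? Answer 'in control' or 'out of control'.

All 8 points lie within [1459.3, 1541.9].

in control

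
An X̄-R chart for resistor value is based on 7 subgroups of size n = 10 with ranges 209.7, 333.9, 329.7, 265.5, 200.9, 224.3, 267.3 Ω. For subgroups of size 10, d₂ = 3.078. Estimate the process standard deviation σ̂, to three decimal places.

R̄ = (209.7 + 333.9 + 329.7 + 265.5 + 200.9 + 224.3 + 267.3) / 7 = 261.6143
σ̂ = R̄ / d₂ = 261.6143 / 3.078 = 84.9949

84.995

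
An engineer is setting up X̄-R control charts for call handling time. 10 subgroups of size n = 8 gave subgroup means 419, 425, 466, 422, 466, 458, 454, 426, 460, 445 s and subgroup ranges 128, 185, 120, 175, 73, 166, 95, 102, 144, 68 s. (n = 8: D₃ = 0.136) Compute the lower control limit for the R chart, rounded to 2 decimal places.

17.08

R̄ = (128 + 185 + 120 + 175 + 73 + 166 + 95 + 102 + 144 + 68) / 10 = 1256.0000 / 10 = 125.6000
LCL_R = D₃·R̄ = 0.136 × 125.6000 = 17.0816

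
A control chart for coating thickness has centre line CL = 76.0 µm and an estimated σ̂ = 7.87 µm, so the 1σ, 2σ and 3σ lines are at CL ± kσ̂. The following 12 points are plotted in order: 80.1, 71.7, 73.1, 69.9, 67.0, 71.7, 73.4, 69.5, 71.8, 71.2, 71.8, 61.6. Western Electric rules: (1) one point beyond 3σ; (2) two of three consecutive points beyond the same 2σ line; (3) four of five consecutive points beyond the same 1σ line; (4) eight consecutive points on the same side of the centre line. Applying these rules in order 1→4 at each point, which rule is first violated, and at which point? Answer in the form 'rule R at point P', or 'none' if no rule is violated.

rule 4 at point 9

Zone of each point (C = within 1σ̂, B = 1σ̂–2σ̂, A = 2σ̂–3σ̂, * = beyond 3σ̂; sign = side of CL): 1:+C, 2:-C, 3:-C, 4:-C, 5:-B, 6:-C, 7:-C, 8:-C, 9:-C, 10:-C, 11:-C, 12:-B
Rule 4 (eight consecutive points on the same side of the centre line) is satisfied at point 9.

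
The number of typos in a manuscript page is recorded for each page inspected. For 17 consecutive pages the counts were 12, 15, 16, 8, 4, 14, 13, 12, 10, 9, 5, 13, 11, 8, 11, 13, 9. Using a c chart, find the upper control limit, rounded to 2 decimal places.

c̄ = (12 + 15 + 16 + 8 + 4 + 14 + 13 + 12 + 10 + 9 + 5 + 13 + 11 + 8 + 11 + 13 + 9) / 17 = 183 / 17 = 10.7647
UCL = c̄ + 3√c̄ = 10.7647 + 3 × √10.7647 = 10.7647 + 3 × 3.2810 = 20.6076

20.61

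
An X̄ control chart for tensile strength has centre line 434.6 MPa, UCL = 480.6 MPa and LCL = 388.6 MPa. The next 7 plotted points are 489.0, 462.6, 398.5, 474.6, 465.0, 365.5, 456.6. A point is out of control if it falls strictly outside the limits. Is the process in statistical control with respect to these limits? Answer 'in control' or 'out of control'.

out of control

Compare each point to [388.6, 480.6]: sample 1 = 489.0 > UCL; sample 6 = 365.5 < LCL.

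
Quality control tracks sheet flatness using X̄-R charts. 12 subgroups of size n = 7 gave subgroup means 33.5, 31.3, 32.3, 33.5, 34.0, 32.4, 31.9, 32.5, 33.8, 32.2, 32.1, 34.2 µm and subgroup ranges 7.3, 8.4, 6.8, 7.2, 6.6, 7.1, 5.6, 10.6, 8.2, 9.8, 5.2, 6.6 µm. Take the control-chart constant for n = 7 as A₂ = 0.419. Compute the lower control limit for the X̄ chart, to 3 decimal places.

29.687

X̄̄ = (33.5 + 31.3 + 32.3 + 33.5 + 34.0 + 32.4 + 31.9 + 32.5 + 33.8 + 32.2 + 32.1 + 34.2) / 12 = 393.7000 / 12 = 32.8083
R̄ = (7.3 + 8.4 + 6.8 + 7.2 + 6.6 + 7.1 + 5.6 + 10.6 + 8.2 + 9.8 + 5.2 + 6.6) / 12 = 89.4000 / 12 = 7.4500
LCL = X̄̄ − A₂·R̄ = 32.8083 − 0.419 × 7.4500 = 29.6868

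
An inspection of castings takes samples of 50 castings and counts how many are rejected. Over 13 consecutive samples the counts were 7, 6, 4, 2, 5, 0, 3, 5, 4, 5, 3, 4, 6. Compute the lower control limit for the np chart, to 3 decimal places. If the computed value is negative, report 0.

0.000

p̄ = Σdᵢ / (k·n) = 54 / (13 × 50) = 0.08308
LCL = np̄ − 3·√(np̄(1−p̄)) = 4.1538 − 3 × 1.9516 = -1.7010 → 0 (negative, so LCL = 0)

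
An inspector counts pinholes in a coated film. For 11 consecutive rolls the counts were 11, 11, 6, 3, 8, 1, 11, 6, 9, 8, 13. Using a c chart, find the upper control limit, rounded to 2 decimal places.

16.35

c̄ = (11 + 11 + 6 + 3 + 8 + 1 + 11 + 6 + 9 + 8 + 13) / 11 = 87 / 11 = 7.9091
UCL = c̄ + 3√c̄ = 7.9091 + 3 × √7.9091 = 7.9091 + 3 × 2.8123 = 16.3460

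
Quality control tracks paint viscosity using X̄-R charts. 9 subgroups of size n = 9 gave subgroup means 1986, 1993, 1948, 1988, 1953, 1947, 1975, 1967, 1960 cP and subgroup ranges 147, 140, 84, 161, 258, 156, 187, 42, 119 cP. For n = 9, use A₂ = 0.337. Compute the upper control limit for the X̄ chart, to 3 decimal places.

X̄̄ = (1986 + 1993 + 1948 + 1988 + 1953 + 1947 + 1975 + 1967 + 1960) / 9 = 17717.0000 / 9 = 1968.5556
R̄ = (147 + 140 + 84 + 161 + 258 + 156 + 187 + 42 + 119) / 9 = 1294.0000 / 9 = 143.7778
UCL = X̄̄ + A₂·R̄ = 1968.5556 + 0.337 × 143.7778 = 2017.0087

2017.009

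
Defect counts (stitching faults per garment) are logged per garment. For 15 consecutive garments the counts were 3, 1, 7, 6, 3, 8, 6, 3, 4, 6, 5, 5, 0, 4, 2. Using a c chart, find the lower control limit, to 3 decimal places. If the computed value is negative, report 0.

c̄ = (3 + 1 + 7 + 6 + 3 + 8 + 6 + 3 + 4 + 6 + 5 + 5 + 0 + 4 + 2) / 15 = 63 / 15 = 4.2000
LCL = c̄ − 3√c̄ = 4.2000 − 3 × 2.0494 = -1.9482 → 0 (cannot be negative)

0.000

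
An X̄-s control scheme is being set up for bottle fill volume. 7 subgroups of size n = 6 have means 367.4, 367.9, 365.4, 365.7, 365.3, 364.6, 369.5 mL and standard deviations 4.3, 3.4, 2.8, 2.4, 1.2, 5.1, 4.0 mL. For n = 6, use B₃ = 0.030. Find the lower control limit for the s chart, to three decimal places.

s̄ = (4.3 + 3.4 + 2.8 + 2.4 + 1.2 + 5.1 + 4.0) / 7 = 3.3143
LCL_s = B₃·s̄ = 0.030 × 3.3143 = 0.0994

0.099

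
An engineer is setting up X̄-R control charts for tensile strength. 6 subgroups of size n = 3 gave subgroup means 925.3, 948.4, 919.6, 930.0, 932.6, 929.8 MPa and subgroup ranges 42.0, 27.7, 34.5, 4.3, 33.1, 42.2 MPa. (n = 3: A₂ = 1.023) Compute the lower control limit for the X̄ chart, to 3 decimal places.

X̄̄ = (925.3 + 948.4 + 919.6 + 930.0 + 932.6 + 929.8) / 6 = 5585.7000 / 6 = 930.9500
R̄ = (42.0 + 27.7 + 34.5 + 4.3 + 33.1 + 42.2) / 6 = 183.8000 / 6 = 30.6333
LCL = X̄̄ − A₂·R̄ = 930.9500 − 1.023 × 30.6333 = 899.6121

899.612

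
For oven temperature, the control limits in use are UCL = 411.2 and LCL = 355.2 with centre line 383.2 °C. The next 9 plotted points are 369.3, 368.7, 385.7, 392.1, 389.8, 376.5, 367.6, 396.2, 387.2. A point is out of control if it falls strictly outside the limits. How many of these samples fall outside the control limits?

All 9 points lie within [355.2, 411.2].

0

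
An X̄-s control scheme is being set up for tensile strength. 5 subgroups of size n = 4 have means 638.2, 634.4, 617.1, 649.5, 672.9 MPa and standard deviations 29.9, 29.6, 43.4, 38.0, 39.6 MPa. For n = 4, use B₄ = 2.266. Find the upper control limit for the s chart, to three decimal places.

s̄ = (29.9 + 29.6 + 43.4 + 38.0 + 39.6) / 5 = 36.1000
UCL_s = B₄·s̄ = 2.266 × 36.1000 = 81.8026

81.803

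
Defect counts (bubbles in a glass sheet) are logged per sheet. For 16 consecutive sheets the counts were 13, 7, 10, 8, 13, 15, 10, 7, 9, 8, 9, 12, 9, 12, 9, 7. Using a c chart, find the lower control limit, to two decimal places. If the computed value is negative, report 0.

c̄ = (13 + 7 + 10 + 8 + 13 + 15 + 10 + 7 + 9 + 8 + 9 + 12 + 9 + 12 + 9 + 7) / 16 = 158 / 16 = 9.8750
LCL = c̄ − 3√c̄ = 9.8750 − 3 × 3.1425 = 0.4476

0.45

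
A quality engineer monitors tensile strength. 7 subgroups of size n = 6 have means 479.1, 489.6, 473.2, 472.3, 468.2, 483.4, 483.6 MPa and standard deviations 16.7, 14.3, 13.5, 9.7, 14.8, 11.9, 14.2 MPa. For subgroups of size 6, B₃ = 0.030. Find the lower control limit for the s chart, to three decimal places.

0.408

s̄ = (16.7 + 14.3 + 13.5 + 9.7 + 14.8 + 11.9 + 14.2) / 7 = 13.5857
LCL_s = B₃·s̄ = 0.030 × 13.5857 = 0.4076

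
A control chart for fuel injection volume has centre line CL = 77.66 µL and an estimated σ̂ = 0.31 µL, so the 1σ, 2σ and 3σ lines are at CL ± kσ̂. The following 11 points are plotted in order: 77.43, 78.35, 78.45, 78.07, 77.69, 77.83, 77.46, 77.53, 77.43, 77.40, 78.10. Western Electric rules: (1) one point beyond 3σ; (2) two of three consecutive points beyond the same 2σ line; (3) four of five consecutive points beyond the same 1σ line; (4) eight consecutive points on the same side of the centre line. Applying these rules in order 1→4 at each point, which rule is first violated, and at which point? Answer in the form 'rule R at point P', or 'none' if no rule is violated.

rule 2 at point 3

Zone of each point (C = within 1σ̂, B = 1σ̂–2σ̂, A = 2σ̂–3σ̂, * = beyond 3σ̂; sign = side of CL): 1:-C, 2:+A, 3:+A, 4:+B, 5:+C, 6:+C, 7:-C, 8:-C, 9:-C, 10:-C, 11:+B
Rule 2 (two of three consecutive points beyond the same 2σ limit) is satisfied at point 3.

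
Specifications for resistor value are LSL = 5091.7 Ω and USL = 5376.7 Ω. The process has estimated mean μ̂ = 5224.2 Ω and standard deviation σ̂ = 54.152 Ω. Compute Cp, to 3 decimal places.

Cp = (USL − LSL) / (6σ̂) = (5376.7 − 5091.7) / (6 × 54.152) = 285.0000 / 324.9120 = 0.8772

0.877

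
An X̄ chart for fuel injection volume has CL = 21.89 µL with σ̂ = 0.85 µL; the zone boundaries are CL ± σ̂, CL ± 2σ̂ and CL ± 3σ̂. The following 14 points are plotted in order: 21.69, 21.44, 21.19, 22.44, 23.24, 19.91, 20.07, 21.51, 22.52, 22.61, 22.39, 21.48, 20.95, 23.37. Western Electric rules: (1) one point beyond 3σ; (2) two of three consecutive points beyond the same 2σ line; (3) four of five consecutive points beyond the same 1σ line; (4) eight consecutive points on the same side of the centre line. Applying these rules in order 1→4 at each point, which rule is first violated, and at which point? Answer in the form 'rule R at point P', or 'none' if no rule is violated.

Zone of each point (C = within 1σ̂, B = 1σ̂–2σ̂, A = 2σ̂–3σ̂, * = beyond 3σ̂; sign = side of CL): 1:-C, 2:-C, 3:-C, 4:+C, 5:+B, 6:-A, 7:-A, 8:-C, 9:+C, 10:+C, 11:+C, 12:-C, 13:-B, 14:+B
Rule 2 (two of three consecutive points beyond the same 2σ limit) is satisfied at point 7.

rule 2 at point 7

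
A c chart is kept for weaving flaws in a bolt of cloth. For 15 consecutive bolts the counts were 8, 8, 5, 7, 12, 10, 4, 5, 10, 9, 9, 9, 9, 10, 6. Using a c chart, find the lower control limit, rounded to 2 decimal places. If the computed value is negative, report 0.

c̄ = (8 + 8 + 5 + 7 + 12 + 10 + 4 + 5 + 10 + 9 + 9 + 9 + 9 + 10 + 6) / 15 = 121 / 15 = 8.0667
LCL = c̄ − 3√c̄ = 8.0667 − 3 × 2.8402 = -0.4539 → 0 (cannot be negative)

0.00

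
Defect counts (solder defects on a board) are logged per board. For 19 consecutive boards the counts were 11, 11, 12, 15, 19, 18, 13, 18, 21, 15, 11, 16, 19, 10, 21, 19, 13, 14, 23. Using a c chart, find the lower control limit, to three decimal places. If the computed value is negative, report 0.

c̄ = (11 + 11 + 12 + 15 + 19 + 18 + 13 + 18 + 21 + 15 + 11 + 16 + 19 + 10 + 21 + 19 + 13 + 14 + 23) / 19 = 299 / 19 = 15.7368
LCL = c̄ − 3√c̄ = 15.7368 − 3 × 3.9670 = 3.8359

3.836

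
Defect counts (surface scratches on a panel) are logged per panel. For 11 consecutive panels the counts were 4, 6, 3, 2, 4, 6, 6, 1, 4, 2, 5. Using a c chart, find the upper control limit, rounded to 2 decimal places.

c̄ = (4 + 6 + 3 + 2 + 4 + 6 + 6 + 1 + 4 + 2 + 5) / 11 = 43 / 11 = 3.9091
UCL = c̄ + 3√c̄ = 3.9091 + 3 × √3.9091 = 3.9091 + 3 × 1.9771 = 9.8405

9.84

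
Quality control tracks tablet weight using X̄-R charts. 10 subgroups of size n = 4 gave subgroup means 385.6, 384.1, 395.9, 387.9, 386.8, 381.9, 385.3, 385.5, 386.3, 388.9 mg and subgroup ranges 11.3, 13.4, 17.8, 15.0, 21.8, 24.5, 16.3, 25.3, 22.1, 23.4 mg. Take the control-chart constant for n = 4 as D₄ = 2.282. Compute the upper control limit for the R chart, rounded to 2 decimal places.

43.56

R̄ = (11.3 + 13.4 + 17.8 + 15.0 + 21.8 + 24.5 + 16.3 + 25.3 + 22.1 + 23.4) / 10 = 190.9000 / 10 = 19.0900
UCL_R = D₄·R̄ = 2.282 × 19.0900 = 43.5634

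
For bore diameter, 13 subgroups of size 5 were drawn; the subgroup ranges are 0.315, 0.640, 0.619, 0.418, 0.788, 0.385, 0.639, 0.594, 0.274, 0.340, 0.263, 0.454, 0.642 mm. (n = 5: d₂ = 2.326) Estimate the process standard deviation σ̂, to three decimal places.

R̄ = (0.315 + 0.640 + 0.619 + 0.418 + 0.788 + 0.385 + 0.639 + 0.594 + 0.274 + 0.340 + 0.263 + 0.454 + 0.642) / 13 = 0.4901
σ̂ = R̄ / d₂ = 0.4901 / 2.326 = 0.2107

0.211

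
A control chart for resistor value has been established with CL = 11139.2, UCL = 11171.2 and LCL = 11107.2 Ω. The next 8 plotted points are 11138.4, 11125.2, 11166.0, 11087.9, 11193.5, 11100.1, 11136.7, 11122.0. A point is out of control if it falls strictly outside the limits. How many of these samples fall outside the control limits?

Compare each point to [11107.2, 11171.2]: sample 4 = 11087.9 < LCL; sample 5 = 11193.5 > UCL; sample 6 = 11100.1 < LCL.

3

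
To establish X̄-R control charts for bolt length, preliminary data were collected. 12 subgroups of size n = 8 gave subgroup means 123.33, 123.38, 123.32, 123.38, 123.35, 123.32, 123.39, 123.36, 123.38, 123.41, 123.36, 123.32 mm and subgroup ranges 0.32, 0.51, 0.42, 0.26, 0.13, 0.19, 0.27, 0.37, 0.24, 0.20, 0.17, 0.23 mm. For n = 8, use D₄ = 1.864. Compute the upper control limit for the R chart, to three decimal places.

R̄ = (0.32 + 0.51 + 0.42 + 0.26 + 0.13 + 0.19 + 0.27 + 0.37 + 0.24 + 0.20 + 0.17 + 0.23) / 12 = 3.3100 / 12 = 0.2758
UCL_R = D₄·R̄ = 1.864 × 0.2758 = 0.5142

0.514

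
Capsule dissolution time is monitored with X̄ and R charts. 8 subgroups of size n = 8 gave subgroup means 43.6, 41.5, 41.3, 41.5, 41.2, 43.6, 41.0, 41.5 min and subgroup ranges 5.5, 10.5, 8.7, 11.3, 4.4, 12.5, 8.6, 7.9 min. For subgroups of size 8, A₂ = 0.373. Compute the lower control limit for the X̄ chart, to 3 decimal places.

X̄̄ = (43.6 + 41.5 + 41.3 + 41.5 + 41.2 + 43.6 + 41.0 + 41.5) / 8 = 335.2000 / 8 = 41.9000
R̄ = (5.5 + 10.5 + 8.7 + 11.3 + 4.4 + 12.5 + 8.6 + 7.9) / 8 = 69.4000 / 8 = 8.6750
LCL = X̄̄ − A₂·R̄ = 41.9000 − 0.373 × 8.6750 = 38.6642

38.664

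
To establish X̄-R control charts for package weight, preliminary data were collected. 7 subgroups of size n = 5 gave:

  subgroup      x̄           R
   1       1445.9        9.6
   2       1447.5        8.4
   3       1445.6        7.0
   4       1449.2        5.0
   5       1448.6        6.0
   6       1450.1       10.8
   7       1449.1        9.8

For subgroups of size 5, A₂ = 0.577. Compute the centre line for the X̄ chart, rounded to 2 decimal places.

X̄̄ = (1445.9 + 1447.5 + 1445.6 + 1449.2 + 1448.6 + 1450.1 + 1449.1) / 7 = 10136.0000 / 7 = 1448.0000
CL = X̄̄ = 1448.0000

1448.00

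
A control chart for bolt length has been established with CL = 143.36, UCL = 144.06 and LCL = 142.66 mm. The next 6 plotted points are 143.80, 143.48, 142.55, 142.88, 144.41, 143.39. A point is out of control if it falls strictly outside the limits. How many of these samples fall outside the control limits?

Compare each point to [142.66, 144.06]: sample 3 = 142.55 < LCL; sample 5 = 144.41 > UCL.

2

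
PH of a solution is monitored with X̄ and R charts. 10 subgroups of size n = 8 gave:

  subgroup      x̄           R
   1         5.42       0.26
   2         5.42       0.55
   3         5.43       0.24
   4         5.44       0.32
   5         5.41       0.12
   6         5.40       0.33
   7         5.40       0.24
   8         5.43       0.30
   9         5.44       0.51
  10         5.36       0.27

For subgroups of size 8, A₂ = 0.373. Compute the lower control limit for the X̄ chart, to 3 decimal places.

5.298

X̄̄ = (5.42 + 5.42 + 5.43 + 5.44 + 5.41 + 5.40 + 5.40 + 5.43 + 5.44 + 5.36) / 10 = 54.1500 / 10 = 5.4150
R̄ = (0.26 + 0.55 + 0.24 + 0.32 + 0.12 + 0.33 + 0.24 + 0.30 + 0.51 + 0.27) / 10 = 3.1400 / 10 = 0.3140
LCL = X̄̄ − A₂·R̄ = 5.4150 − 0.373 × 0.3140 = 5.2979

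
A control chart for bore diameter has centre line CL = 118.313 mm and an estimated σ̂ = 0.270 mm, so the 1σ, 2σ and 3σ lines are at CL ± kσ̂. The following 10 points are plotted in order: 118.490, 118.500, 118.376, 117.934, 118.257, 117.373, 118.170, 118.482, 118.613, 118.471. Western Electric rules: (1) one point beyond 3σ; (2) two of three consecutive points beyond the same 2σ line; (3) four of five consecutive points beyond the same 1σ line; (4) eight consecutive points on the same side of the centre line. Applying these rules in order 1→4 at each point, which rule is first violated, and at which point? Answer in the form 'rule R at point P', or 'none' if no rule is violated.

Zone of each point (C = within 1σ̂, B = 1σ̂–2σ̂, A = 2σ̂–3σ̂, * = beyond 3σ̂; sign = side of CL): 1:+C, 2:+C, 3:+C, 4:-B, 5:-C, 6:-*, 7:-C, 8:+C, 9:+B, 10:+C
Rule 1 (one point beyond the 3σ limits) is satisfied at point 6.

rule 1 at point 6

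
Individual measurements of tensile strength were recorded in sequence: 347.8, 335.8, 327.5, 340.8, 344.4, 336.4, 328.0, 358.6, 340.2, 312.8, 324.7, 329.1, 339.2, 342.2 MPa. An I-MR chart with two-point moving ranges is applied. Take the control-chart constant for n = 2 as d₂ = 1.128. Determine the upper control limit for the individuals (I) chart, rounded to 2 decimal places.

X̄ = (347.8 + 335.8 + 327.5 + 340.8 + 344.4 + 336.4 + 328.0 + 358.6 + 340.2 + 312.8 + 324.7 + 329.1 + 339.2 + 342.2) / 14 = 336.2500
Moving ranges: 12.0, 8.3, 13.3, 3.6, 8.0, 8.4, 30.6, 18.4, 27.4, 11.9, 4.4, 10.1, 3.0; M̄R̄ = 159.4000 / 13 = 12.2615
UCL = X̄ + 3·M̄R̄/d₂ = 336.2500 + 3 × 12.2615 / 1.128 = 368.8605

368.86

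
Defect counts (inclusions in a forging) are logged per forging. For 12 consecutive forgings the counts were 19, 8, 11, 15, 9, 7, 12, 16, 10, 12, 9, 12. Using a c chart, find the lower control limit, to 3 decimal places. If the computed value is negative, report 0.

1.420

c̄ = (19 + 8 + 11 + 15 + 9 + 7 + 12 + 16 + 10 + 12 + 9 + 12) / 12 = 140 / 12 = 11.6667
LCL = c̄ − 3√c̄ = 11.6667 − 3 × 3.4157 = 1.4197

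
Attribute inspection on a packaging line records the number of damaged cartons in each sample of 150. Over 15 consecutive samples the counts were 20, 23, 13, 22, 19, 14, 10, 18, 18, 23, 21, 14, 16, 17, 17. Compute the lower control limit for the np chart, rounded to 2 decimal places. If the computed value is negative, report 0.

5.82

p̄ = Σdᵢ / (k·n) = 265 / (15 × 150) = 0.11778
LCL = np̄ − 3·√(np̄(1−p̄)) = 17.6667 − 3 × 3.9479 = 5.8230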